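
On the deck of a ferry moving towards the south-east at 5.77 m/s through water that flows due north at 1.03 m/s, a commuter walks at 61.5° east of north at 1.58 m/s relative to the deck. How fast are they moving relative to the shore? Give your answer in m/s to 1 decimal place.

In east/north components (m/s): commuter relative to ferry = (1.389, 0.754); ferry relative to water = (4.080, -4.080); water relative to ground = (0.000, 1.030).
Sum = (5.469, -2.296) m/s.
Speed = |(5.469, -2.296)| = 5.931 m/s.

5.9 m/s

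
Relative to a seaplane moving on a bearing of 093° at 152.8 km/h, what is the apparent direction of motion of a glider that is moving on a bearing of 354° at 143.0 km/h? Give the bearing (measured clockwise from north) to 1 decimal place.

311.9°

Taking east as x and north as y: glider velocity = (-14.948, 142.217) km/h; seaplane velocity = (152.591, -7.997) km/h.
Velocity of glider relative to seaplane = (-14.948, 142.217) − (152.591, -7.997) = (-167.538, 150.214) km/h.
Bearing = atan2(-167.54, 150.21) = 311.88° clockwise from north.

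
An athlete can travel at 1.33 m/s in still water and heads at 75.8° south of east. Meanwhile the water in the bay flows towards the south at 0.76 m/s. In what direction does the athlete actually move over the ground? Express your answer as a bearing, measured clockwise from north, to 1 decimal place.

Taking east as x and north as y: velocity relative to the water = (0.326, -1.289) m/s; the water relative to ground = (0.000, -0.760) m/s.
Velocity relative to ground = (0.326, -1.289) + (0.000, -0.760) = (0.326, -2.049) m/s.
Bearing = atan2(0.33, -2.05) = 170.95° clockwise from north.

171.0°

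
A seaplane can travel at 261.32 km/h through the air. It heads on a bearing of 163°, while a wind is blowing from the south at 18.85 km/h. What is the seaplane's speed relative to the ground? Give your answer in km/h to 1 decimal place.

243.4 km/h

Taking east as x and north as y: velocity relative to the air = (76.403, -249.902) km/h; the air relative to ground = (0.000, 18.850) km/h.
Velocity relative to ground = (76.403, -249.902) + (0.000, 18.850) = (76.403, -231.052) km/h.
Speed = |(76.403, -231.052)| = 243.356 km/h.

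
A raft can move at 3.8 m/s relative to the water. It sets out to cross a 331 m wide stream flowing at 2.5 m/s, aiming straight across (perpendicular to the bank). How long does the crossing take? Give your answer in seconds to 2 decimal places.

87.11 s

The component of the raft's velocity perpendicular to the bank is 3.8 m/s.
The current is parallel to the bank, so it does not affect the crossing time.
Time = 331 / 3.800 = 87.105 s.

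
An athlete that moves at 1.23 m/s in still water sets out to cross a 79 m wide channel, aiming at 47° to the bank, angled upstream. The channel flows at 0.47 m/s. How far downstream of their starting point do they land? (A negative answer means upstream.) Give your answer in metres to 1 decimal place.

Perpendicular speed = 0.900 m/s; crossing time = 79 / 0.900 = 87.820 s.
Net downstream speed = -0.369 m/s.
Drift = -0.369 × 87.820 = -32.393 m (upstream).

-32.4 m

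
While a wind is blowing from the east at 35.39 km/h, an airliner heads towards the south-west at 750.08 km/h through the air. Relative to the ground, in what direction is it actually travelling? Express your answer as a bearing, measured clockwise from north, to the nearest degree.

227°

Taking east as x and north as y: velocity relative to the air = (-530.387, -530.387) km/h; the air relative to ground = (-35.390, 0.000) km/h.
Velocity relative to ground = (-530.387, -530.387) + (-35.390, 0.000) = (-565.777, -530.387) km/h.
Bearing = atan2(-565.78, -530.39) = 226.85° clockwise from north.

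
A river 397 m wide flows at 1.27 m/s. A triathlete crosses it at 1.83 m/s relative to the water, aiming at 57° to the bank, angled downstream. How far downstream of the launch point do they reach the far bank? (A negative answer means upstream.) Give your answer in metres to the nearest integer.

586 m

Perpendicular speed = 1.535 m/s; crossing time = 397 / 1.535 = 258.671 s.
Net downstream speed = 2.267 m/s.
Drift = 2.267 × 258.671 = 586.327 m (downstream).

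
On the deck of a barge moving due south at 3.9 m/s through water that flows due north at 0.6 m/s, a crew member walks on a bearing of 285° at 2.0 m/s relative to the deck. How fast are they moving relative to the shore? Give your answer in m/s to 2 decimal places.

3.39 m/s

In east/north components (m/s): crew member relative to barge = (-1.932, 0.518); barge relative to water = (0.000, -3.900); water relative to ground = (0.000, 0.600).
Sum = (-1.932, -2.782) m/s.
Speed = |(-1.932, -2.782)| = 3.387 m/s.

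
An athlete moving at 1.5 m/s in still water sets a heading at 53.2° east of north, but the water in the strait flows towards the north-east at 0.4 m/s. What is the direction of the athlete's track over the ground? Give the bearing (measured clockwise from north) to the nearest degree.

Taking east as x and north as y: velocity relative to the water = (1.201, 0.899) m/s; the water relative to ground = (0.283, 0.283) m/s.
Velocity relative to ground = (1.201, 0.899) + (0.283, 0.283) = (1.484, 1.181) m/s.
Bearing = atan2(1.48, 1.18) = 51.48° clockwise from north.

051°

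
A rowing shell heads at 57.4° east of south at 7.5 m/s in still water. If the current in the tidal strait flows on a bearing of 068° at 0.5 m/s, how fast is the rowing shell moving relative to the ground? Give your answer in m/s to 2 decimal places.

7.80 m/s

Taking east as x and north as y: velocity relative to the water = (6.318, -4.041) m/s; the water relative to ground = (0.464, 0.187) m/s.
Velocity relative to ground = (6.318, -4.041) + (0.464, 0.187) = (6.782, -3.853) m/s.
Speed = |(6.782, -3.853)| = 7.800 m/s.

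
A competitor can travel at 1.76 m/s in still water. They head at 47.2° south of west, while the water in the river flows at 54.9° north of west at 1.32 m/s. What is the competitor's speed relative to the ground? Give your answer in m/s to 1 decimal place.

Taking east as x and north as y: velocity relative to the water = (-1.196, -1.291) m/s; the water relative to ground = (-0.759, 1.080) m/s.
Velocity relative to ground = (-1.196, -1.291) + (-0.759, 1.080) = (-1.955, -0.211) m/s.
Speed = |(-1.955, -0.211)| = 1.966 m/s.

2.0 m/s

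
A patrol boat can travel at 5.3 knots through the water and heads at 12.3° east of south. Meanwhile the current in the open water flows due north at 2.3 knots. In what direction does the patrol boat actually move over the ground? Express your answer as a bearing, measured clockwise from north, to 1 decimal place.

Taking east as x and north as y: velocity relative to the water = (1.129, -5.178) knots; the water relative to ground = (0.000, 2.300) knots.
Velocity relative to ground = (1.129, -5.178) + (0.000, 2.300) = (1.129, -2.878) knots.
Bearing = atan2(1.13, -2.88) = 158.58° clockwise from north.

158.6°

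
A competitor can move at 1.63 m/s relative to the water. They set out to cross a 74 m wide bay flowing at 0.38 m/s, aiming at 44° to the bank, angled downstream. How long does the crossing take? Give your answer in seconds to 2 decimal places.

The component of the competitor's velocity perpendicular to the bank is 1.63 × sin 44° = 1.132 m/s.
Only the cross-stream component determines the crossing time; the current contributes nothing perpendicular to the bank.
Time = 74 / 1.132 = 65.354 s.

65.35 s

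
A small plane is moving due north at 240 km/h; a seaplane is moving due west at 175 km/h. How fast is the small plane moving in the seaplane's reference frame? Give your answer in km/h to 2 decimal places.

297.03 km/h

Taking east as x and north as y: small plane velocity = (0.000, 240.000) km/h; seaplane velocity = (-175.000, 0.000) km/h.
Velocity of small plane relative to seaplane = (0.000, 240.000) − (-175.000, 0.000) = (175.000, 240.000) km/h.
Magnitude = |(175.000, 240.000)| = 297.027 km/h.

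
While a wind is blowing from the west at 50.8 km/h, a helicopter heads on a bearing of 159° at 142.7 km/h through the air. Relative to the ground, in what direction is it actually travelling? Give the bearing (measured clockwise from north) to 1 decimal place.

Taking east as x and north as y: velocity relative to the air = (51.139, -133.222) km/h; the air relative to ground = (50.800, 0.000) km/h.
Velocity relative to ground = (51.139, -133.222) + (50.800, 0.000) = (101.939, -133.222) km/h.
Bearing = atan2(101.94, -133.22) = 142.58° clockwise from north.

142.6°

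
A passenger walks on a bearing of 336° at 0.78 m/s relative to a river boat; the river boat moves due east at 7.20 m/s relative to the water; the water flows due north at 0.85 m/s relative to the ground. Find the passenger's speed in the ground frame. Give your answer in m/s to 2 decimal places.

In east/north components (m/s): passenger relative to river boat = (-0.317, 0.713); river boat relative to water = (7.200, 0.000); water relative to ground = (0.000, 0.850).
Sum = (6.883, 1.563) m/s.
Speed = |(6.883, 1.563)| = 7.058 m/s.

7.06 m/s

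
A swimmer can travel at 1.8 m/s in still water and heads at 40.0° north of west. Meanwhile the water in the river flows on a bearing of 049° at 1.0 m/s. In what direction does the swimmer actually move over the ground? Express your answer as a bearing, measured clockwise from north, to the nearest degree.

341°

Taking east as x and north as y: velocity relative to the water = (-1.379, 1.157) m/s; the water relative to ground = (0.755, 0.656) m/s.
Velocity relative to ground = (-1.379, 1.157) + (0.755, 0.656) = (-0.624, 1.813) m/s.
Bearing = atan2(-0.62, 1.81) = 341.00° clockwise from north.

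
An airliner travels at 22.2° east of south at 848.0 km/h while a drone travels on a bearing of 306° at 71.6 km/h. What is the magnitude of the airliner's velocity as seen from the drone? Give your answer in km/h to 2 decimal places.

909.64 km/h

Taking east as x and north as y: airliner velocity = (320.409, -785.138) km/h; drone velocity = (-57.926, 42.085) km/h.
Velocity of airliner relative to drone = (320.409, -785.138) − (-57.926, 42.085) = (378.335, -827.224) km/h.
Magnitude = |(378.335, -827.224)| = 909.635 km/h.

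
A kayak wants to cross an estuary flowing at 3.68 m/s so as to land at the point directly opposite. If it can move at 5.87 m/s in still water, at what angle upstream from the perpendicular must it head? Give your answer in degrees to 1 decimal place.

To cancel the current, the upstream component of the kayak's velocity must equal the flow: 5.87 sin θ = 3.68.
sin θ = 3.68 / 5.87 = 0.6269.
θ = arcsin(0.6269) = 38.823°.

38.8°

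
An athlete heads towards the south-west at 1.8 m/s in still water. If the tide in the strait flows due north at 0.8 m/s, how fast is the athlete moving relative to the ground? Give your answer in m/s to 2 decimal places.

Taking east as x and north as y: velocity relative to the water = (-1.273, -1.273) m/s; the water relative to ground = (0.000, 0.800) m/s.
Velocity relative to ground = (-1.273, -1.273) + (0.000, 0.800) = (-1.273, -0.473) m/s.
Speed = |(-1.273, -0.473)| = 1.358 m/s.

1.36 m/s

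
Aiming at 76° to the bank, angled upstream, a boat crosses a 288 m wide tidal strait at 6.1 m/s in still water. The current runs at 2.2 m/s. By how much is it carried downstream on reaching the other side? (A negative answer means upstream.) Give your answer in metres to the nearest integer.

35 m

Perpendicular speed = 5.919 m/s; crossing time = 288 / 5.919 = 48.658 s.
Net downstream speed = 0.724 m/s.
Drift = 0.724 × 48.658 = 35.242 m (downstream).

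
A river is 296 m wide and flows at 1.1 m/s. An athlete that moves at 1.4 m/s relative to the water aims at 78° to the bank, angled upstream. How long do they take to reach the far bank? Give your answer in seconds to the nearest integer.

216 s

The component of the athlete's velocity perpendicular to the bank is 1.4 × sin 78° = 1.369 m/s.
The current is parallel to the bank, so it does not affect the crossing time.
Time = 296 / 1.369 = 216.152 s.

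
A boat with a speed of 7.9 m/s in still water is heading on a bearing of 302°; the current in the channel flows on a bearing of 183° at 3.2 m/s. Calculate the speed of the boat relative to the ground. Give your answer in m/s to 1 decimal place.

Taking east as x and north as y: velocity relative to the water = (-6.700, 4.186) m/s; the water relative to ground = (-0.167, -3.196) m/s.
Velocity relative to ground = (-6.700, 4.186) + (-0.167, -3.196) = (-6.867, 0.991) m/s.
Speed = |(-6.867, 0.991)| = 6.938 m/s.

6.9 m/s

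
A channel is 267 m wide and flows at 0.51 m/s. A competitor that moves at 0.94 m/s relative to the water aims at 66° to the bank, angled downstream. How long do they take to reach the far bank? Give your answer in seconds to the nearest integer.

311 s

The component of the competitor's velocity perpendicular to the bank is 0.94 × sin 66° = 0.859 m/s.
Only the cross-stream component determines the crossing time; the current contributes nothing perpendicular to the bank.
Time = 267 / 0.859 = 310.923 s.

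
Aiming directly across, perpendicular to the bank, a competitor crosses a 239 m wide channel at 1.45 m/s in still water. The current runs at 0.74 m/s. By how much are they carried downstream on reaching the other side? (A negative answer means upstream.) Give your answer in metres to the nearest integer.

122 m

Perpendicular speed = 1.450 m/s; crossing time = 239 / 1.450 = 164.828 s.
Net downstream speed = 0.740 m/s.
Drift = 0.740 × 164.828 = 121.972 m (downstream).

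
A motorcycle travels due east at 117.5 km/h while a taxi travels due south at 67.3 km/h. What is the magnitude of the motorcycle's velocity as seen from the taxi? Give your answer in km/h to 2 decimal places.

135.41 km/h

Taking east as x and north as y: motorcycle velocity = (117.500, 0.000) km/h; taxi velocity = (0.000, -67.300) km/h.
Velocity of motorcycle relative to taxi = (117.500, 0.000) − (0.000, -67.300) = (117.500, 67.300) km/h.
Magnitude = |(117.500, 67.300)| = 135.409 km/h.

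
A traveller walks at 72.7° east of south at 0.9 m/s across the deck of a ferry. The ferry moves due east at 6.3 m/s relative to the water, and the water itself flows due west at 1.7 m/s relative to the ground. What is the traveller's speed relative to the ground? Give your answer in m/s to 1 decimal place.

5.5 m/s

In east/north components (m/s): traveller relative to ferry = (0.859, -0.268); ferry relative to water = (6.300, 0.000); water relative to ground = (-1.700, 0.000).
Sum = (5.459, -0.268) m/s.
Speed = |(5.459, -0.268)| = 5.466 m/s.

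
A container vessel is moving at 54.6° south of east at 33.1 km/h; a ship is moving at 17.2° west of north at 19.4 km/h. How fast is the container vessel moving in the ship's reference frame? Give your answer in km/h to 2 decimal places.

Taking east as x and north as y: container vessel velocity = (19.174, -26.981) km/h; ship velocity = (-5.737, 18.532) km/h.
Velocity of container vessel relative to ship = (19.174, -26.981) − (-5.737, 18.532) = (24.911, -45.513) km/h.
Magnitude = |(24.911, -45.513)| = 51.884 km/h.

51.88 km/h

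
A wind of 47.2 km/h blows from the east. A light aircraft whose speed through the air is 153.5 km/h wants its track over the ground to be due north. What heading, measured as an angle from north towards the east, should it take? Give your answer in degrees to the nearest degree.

The wind pushes perpendicular to the desired track; the heading must have a component into the wind equal to 47.2 km/h: 153.5 sin θ = 47.2.
sin θ = 0.3075, so θ = 17.908°.

18°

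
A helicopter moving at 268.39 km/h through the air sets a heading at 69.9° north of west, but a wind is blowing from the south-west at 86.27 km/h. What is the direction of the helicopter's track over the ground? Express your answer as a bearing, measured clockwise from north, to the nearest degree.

Taking east as x and north as y: velocity relative to the air = (-92.235, 252.044) km/h; the air relative to ground = (61.002, 61.002) km/h.
Velocity relative to ground = (-92.235, 252.044) + (61.002, 61.002) = (-31.233, 313.046) km/h.
Bearing = atan2(-31.23, 313.05) = 354.30° clockwise from north.

354°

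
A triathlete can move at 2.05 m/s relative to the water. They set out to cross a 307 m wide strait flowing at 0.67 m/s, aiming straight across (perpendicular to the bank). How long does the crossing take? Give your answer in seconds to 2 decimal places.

The component of the triathlete's velocity perpendicular to the bank is 2.05 m/s.
Only the cross-stream component determines the crossing time; the current contributes nothing perpendicular to the bank.
Time = 307 / 2.050 = 149.756 s.

149.76 s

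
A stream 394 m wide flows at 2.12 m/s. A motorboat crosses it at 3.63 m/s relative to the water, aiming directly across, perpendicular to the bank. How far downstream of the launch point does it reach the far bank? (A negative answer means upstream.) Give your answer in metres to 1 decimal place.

230.1 m

Perpendicular speed = 3.630 m/s; crossing time = 394 / 3.630 = 108.540 s.
Net downstream speed = 2.120 m/s.
Drift = 2.120 × 108.540 = 230.105 m (downstream).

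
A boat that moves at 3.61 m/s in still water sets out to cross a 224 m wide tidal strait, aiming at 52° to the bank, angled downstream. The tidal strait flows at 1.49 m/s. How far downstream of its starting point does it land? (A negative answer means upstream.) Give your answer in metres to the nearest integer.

Perpendicular speed = 2.845 m/s; crossing time = 224 / 2.845 = 78.742 s.
Net downstream speed = 3.713 m/s.
Drift = 3.713 × 78.742 = 292.334 m (downstream).

292 m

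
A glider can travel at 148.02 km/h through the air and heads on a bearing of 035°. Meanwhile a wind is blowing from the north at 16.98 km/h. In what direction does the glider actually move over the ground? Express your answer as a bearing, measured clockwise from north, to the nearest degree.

039°

Taking east as x and north as y: velocity relative to the air = (84.901, 121.251) km/h; the air relative to ground = (0.000, -16.980) km/h.
Velocity relative to ground = (84.901, 121.251) + (0.000, -16.980) = (84.901, 104.271) km/h.
Bearing = atan2(84.90, 104.27) = 39.15° clockwise from north.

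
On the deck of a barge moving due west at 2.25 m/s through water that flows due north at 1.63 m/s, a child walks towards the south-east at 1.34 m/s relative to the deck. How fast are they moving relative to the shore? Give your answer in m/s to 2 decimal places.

In east/north components (m/s): child relative to barge = (0.948, -0.948); barge relative to water = (-2.250, 0.000); water relative to ground = (0.000, 1.630).
Sum = (-1.302, 0.682) m/s.
Speed = |(-1.302, 0.682)| = 1.470 m/s.

1.47 m/s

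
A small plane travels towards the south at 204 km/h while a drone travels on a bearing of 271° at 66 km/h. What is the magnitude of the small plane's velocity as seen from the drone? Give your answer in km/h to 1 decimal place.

215.5 km/h

Taking east as x and north as y: small plane velocity = (0.000, -204.000) km/h; drone velocity = (-65.990, 1.152) km/h.
Velocity of small plane relative to drone = (0.000, -204.000) − (-65.990, 1.152) = (65.990, -205.152) km/h.
Magnitude = |(65.990, -205.152)| = 215.504 km/h.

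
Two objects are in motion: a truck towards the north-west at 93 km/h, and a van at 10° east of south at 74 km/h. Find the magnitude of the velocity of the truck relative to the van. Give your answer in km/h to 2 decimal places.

Taking east as x and north as y: truck velocity = (-65.761, 65.761) km/h; van velocity = (12.850, -72.876) km/h.
Velocity of truck relative to van = (-65.761, 65.761) − (12.850, -72.876) = (-78.611, 138.637) km/h.
Magnitude = |(-78.611, 138.637)| = 159.373 km/h.

159.37 km/h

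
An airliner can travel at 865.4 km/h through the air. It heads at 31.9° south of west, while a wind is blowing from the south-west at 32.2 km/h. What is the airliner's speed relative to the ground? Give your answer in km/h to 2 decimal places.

834.07 km/h

Taking east as x and north as y: velocity relative to the air = (-734.700, -457.311) km/h; the air relative to ground = (22.769, 22.769) km/h.
Velocity relative to ground = (-734.700, -457.311) + (22.769, 22.769) = (-711.931, -434.542) km/h.
Speed = |(-711.931, -434.542)| = 834.070 km/h.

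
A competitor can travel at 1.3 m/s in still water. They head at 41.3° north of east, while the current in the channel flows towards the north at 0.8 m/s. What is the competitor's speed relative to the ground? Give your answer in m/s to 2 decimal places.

Taking east as x and north as y: velocity relative to the water = (0.977, 0.858) m/s; the water relative to ground = (0.000, 0.800) m/s.
Velocity relative to ground = (0.977, 0.858) + (0.000, 0.800) = (0.977, 1.658) m/s.
Speed = |(0.977, 1.658)| = 1.924 m/s.

1.92 m/s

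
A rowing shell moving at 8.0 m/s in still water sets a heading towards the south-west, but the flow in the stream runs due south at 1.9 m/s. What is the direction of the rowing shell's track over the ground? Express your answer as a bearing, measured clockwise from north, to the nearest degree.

Taking east as x and north as y: velocity relative to the water = (-5.657, -5.657) m/s; the water relative to ground = (0.000, -1.900) m/s.
Velocity relative to ground = (-5.657, -5.657) + (0.000, -1.900) = (-5.657, -7.557) m/s.
Bearing = atan2(-5.66, -7.56) = 216.82° clockwise from north.

217°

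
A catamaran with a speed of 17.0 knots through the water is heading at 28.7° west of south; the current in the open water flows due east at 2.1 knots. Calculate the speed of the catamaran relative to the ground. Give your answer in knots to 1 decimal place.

16.1 knots

Taking east as x and north as y: velocity relative to the water = (-8.164, -14.911) knots; the water relative to ground = (2.100, 0.000) knots.
Velocity relative to ground = (-8.164, -14.911) + (2.100, 0.000) = (-6.064, -14.911) knots.
Speed = |(-6.064, -14.911)| = 16.097 knots.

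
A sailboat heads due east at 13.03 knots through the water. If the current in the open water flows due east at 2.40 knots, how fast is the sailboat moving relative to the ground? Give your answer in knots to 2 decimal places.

15.43 knots

Taking east as x and north as y: velocity relative to the water = (13.030, 0.000) knots; the water relative to ground = (2.400, 0.000) knots.
Velocity relative to ground = (13.030, 0.000) + (2.400, 0.000) = (15.430, 0.000) knots.
Speed = |(15.430, 0.000)| = 15.430 knots.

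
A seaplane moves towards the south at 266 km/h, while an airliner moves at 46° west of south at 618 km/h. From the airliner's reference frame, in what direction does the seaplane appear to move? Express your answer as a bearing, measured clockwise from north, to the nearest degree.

070°

Taking east as x and north as y: seaplane velocity = (0.000, -266.000) km/h; airliner velocity = (-444.552, -429.299) km/h.
Velocity of seaplane relative to airliner = (0.000, -266.000) − (-444.552, -429.299) = (444.552, 163.299) km/h.
Bearing = atan2(444.55, 163.30) = 69.83° clockwise from north.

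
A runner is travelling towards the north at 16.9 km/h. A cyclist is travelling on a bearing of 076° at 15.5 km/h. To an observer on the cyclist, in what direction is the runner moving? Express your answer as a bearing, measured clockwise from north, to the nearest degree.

Taking east as x and north as y: runner velocity = (0.000, 16.900) km/h; cyclist velocity = (15.040, 3.750) km/h.
Velocity of runner relative to cyclist = (0.000, 16.900) − (15.040, 3.750) = (-15.040, 13.150) km/h.
Bearing = atan2(-15.04, 13.15) = 311.17° clockwise from north.

311°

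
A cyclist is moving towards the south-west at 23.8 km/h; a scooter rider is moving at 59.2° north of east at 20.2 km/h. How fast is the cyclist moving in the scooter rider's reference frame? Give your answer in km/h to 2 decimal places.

Taking east as x and north as y: cyclist velocity = (-16.829, -16.829) km/h; scooter rider velocity = (10.343, 17.351) km/h.
Velocity of cyclist relative to scooter rider = (-16.829, -16.829) − (10.343, 17.351) = (-27.172, -34.180) km/h.
Magnitude = |(-27.172, -34.180)| = 43.665 km/h.

43.66 km/h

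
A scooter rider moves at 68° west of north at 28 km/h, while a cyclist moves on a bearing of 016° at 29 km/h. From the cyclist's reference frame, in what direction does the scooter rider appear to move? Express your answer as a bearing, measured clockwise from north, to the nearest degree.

243°

Taking east as x and north as y: scooter rider velocity = (-25.961, 10.489) km/h; cyclist velocity = (7.993, 27.877) km/h.
Velocity of scooter rider relative to cyclist = (-25.961, 10.489) − (7.993, 27.877) = (-33.955, -17.388) km/h.
Bearing = atan2(-33.95, -17.39) = 242.88° clockwise from north.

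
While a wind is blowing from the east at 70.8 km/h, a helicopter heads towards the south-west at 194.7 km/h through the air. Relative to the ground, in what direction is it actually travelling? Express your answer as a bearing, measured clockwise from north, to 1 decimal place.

Taking east as x and north as y: velocity relative to the air = (-137.674, -137.674) km/h; the air relative to ground = (-70.800, 0.000) km/h.
Velocity relative to ground = (-137.674, -137.674) + (-70.800, 0.000) = (-208.474, -137.674) km/h.
Bearing = atan2(-208.47, -137.67) = 236.56° clockwise from north.

236.6°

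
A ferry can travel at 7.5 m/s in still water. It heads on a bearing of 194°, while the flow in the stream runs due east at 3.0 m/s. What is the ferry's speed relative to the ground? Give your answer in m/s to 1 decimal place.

7.4 m/s

Taking east as x and north as y: velocity relative to the water = (-1.814, -7.277) m/s; the water relative to ground = (3.000, 0.000) m/s.
Velocity relative to ground = (-1.814, -7.277) + (3.000, 0.000) = (1.186, -7.277) m/s.
Speed = |(1.186, -7.277)| = 7.373 m/s.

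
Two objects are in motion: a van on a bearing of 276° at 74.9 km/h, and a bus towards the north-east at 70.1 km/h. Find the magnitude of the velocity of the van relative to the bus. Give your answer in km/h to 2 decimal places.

130.89 km/h

Taking east as x and north as y: van velocity = (-74.490, 7.829) km/h; bus velocity = (49.568, 49.568) km/h.
Velocity of van relative to bus = (-74.490, 7.829) − (49.568, 49.568) = (-124.058, -41.739) km/h.
Magnitude = |(-124.058, -41.739)| = 130.891 km/h.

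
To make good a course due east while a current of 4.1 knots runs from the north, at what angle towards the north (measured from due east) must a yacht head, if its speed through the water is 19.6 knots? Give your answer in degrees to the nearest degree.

12°

The current pushes perpendicular to the desired track; the heading must have a component into the current equal to 4.1 knots: 19.6 sin θ = 4.1.
sin θ = 0.2092, so θ = 12.075°.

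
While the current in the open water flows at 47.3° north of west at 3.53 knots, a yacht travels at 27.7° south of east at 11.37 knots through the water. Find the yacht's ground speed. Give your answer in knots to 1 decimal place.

Taking east as x and north as y: velocity relative to the water = (10.067, -5.285) knots; the water relative to ground = (-2.394, 2.594) knots.
Velocity relative to ground = (10.067, -5.285) + (-2.394, 2.594) = (7.673, -2.691) knots.
Speed = |(7.673, -2.691)| = 8.131 knots.

8.1 knots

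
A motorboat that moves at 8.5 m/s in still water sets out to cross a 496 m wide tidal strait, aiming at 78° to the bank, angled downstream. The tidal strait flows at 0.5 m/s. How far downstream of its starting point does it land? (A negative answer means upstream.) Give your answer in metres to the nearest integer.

135 m

Perpendicular speed = 8.314 m/s; crossing time = 496 / 8.314 = 59.657 s.
Net downstream speed = 2.267 m/s.
Drift = 2.267 × 59.657 = 135.256 m (downstream).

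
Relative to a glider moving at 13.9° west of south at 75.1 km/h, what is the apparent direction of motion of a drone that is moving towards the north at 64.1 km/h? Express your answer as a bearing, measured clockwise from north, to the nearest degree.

008°

Taking east as x and north as y: drone velocity = (0.000, 64.100) km/h; glider velocity = (-18.041, -72.901) km/h.
Velocity of drone relative to glider = (0.000, 64.100) − (-18.041, -72.901) = (18.041, 137.001) km/h.
Bearing = atan2(18.04, 137.00) = 7.50° clockwise from north.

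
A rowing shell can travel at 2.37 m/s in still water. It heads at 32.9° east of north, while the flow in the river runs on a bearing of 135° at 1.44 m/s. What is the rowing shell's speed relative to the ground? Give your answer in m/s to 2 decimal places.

Taking east as x and north as y: velocity relative to the water = (1.287, 1.990) m/s; the water relative to ground = (1.018, -1.018) m/s.
Velocity relative to ground = (1.287, 1.990) + (1.018, -1.018) = (2.306, 0.972) m/s.
Speed = |(2.306, 0.972)| = 2.502 m/s.

2.50 m/s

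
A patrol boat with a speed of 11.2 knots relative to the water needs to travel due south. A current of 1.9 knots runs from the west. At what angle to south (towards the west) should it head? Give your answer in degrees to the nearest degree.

10°

The current pushes perpendicular to the desired track; the heading must have a component into the current equal to 1.9 knots: 11.2 sin θ = 1.9.
sin θ = 0.1696, so θ = 9.767°.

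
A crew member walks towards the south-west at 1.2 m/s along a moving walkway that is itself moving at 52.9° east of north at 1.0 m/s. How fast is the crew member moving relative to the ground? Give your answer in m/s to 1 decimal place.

Taking east as x and north as y: moving walkway velocity = (0.798, 0.603) m/s; crew member velocity relative to moving walkway = (-0.849, -0.849) m/s.
Velocity relative to ground = (0.798, 0.603) + (-0.849, -0.849) = (-0.051, -0.245) m/s.
Speed = |(-0.051, -0.245)| = 0.251 m/s.

0.3 m/s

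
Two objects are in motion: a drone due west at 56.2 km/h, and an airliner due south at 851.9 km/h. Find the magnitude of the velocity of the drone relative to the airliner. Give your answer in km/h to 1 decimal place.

853.8 km/h

Taking east as x and north as y: drone velocity = (-56.200, 0.000) km/h; airliner velocity = (0.000, -851.900) km/h.
Velocity of drone relative to airliner = (-56.200, 0.000) − (0.000, -851.900) = (-56.200, 851.900) km/h.
Magnitude = |(-56.200, 851.900)| = 853.752 km/h.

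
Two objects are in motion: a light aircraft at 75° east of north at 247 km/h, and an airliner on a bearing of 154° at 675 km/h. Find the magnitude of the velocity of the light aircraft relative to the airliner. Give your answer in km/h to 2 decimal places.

673.06 km/h

Taking east as x and north as y: light aircraft velocity = (238.584, 63.928) km/h; airliner velocity = (295.901, -606.686) km/h.
Velocity of light aircraft relative to airliner = (238.584, 63.928) − (295.901, -606.686) = (-57.317, 670.614) km/h.
Magnitude = |(-57.317, 670.614)| = 673.059 km/h.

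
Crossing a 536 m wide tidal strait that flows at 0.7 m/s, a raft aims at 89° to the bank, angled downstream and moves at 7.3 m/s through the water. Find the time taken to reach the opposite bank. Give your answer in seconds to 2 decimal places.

73.44 s

The component of the raft's velocity perpendicular to the bank is 7.3 × sin 89° = 7.299 m/s.
Only the cross-stream component determines the crossing time; the current contributes nothing perpendicular to the bank.
Time = 536 / 7.299 = 73.436 s.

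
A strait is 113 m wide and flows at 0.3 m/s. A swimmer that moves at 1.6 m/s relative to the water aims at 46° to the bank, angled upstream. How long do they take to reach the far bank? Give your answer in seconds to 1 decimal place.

98.2 s

The component of the swimmer's velocity perpendicular to the bank is 1.6 × sin 46° = 1.151 m/s.
The flow acts along the bank and has no component across it.
Time = 113 / 1.151 = 98.180 s.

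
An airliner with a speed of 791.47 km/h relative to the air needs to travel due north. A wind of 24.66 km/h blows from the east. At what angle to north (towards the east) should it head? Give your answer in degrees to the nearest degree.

2°

The wind pushes perpendicular to the desired track; the heading must have a component into the wind equal to 24.66 km/h: 791.47 sin θ = 24.66.
sin θ = 0.0312, so θ = 1.785°.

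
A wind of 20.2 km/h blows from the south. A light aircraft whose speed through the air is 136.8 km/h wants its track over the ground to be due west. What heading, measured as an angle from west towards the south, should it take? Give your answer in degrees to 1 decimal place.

The wind pushes perpendicular to the desired track; the heading must have a component into the wind equal to 20.2 km/h: 136.8 sin θ = 20.2.
sin θ = 0.1477, so θ = 8.491°.

8.5°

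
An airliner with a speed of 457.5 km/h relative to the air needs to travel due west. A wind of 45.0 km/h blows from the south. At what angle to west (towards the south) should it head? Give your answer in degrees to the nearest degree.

6°

The wind pushes perpendicular to the desired track; the heading must have a component into the wind equal to 45.0 km/h: 457.5 sin θ = 45.0.
sin θ = 0.0984, so θ = 5.645°.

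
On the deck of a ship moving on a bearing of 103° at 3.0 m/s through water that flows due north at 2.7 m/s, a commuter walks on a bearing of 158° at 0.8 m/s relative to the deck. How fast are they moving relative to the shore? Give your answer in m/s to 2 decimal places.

3.47 m/s

In east/north components (m/s): commuter relative to ship = (0.300, -0.742); ship relative to water = (2.923, -0.675); water relative to ground = (0.000, 2.700).
Sum = (3.223, 1.283) m/s.
Speed = |(3.223, 1.283)| = 3.469 m/s.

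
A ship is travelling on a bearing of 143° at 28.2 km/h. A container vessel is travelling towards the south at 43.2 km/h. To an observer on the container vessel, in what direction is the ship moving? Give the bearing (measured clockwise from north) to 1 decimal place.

Taking east as x and north as y: ship velocity = (16.971, -22.522) km/h; container vessel velocity = (0.000, -43.200) km/h.
Velocity of ship relative to container vessel = (16.971, -22.522) − (0.000, -43.200) = (16.971, 20.678) km/h.
Bearing = atan2(16.97, 20.68) = 39.38° clockwise from north.

039.4°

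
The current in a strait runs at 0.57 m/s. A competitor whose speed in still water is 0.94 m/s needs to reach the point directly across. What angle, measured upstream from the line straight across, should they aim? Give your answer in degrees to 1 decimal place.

37.3°

To cancel the current, the upstream component of the competitor's velocity must equal the flow: 0.94 sin θ = 0.57.
sin θ = 0.57 / 0.94 = 0.6064.
θ = arcsin(0.6064) = 37.328°.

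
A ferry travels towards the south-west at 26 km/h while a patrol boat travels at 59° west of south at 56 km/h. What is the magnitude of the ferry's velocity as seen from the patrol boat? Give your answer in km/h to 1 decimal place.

Taking east as x and north as y: ferry velocity = (-18.385, -18.385) km/h; patrol boat velocity = (-48.001, -28.842) km/h.
Velocity of ferry relative to patrol boat = (-18.385, -18.385) − (-48.001, -28.842) = (29.617, 10.457) km/h.
Magnitude = |(29.617, 10.457)| = 31.409 km/h.

31.4 km/h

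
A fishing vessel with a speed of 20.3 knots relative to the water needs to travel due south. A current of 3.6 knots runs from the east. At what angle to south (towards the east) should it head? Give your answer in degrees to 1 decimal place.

The current pushes perpendicular to the desired track; the heading must have a component into the current equal to 3.6 knots: 20.3 sin θ = 3.6.
sin θ = 0.1773, so θ = 10.215°.

10.2°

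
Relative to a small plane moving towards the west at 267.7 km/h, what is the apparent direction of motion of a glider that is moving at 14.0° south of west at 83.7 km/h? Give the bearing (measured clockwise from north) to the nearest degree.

096°

Taking east as x and north as y: glider velocity = (-81.214, -20.249) km/h; small plane velocity = (-267.700, 0.000) km/h.
Velocity of glider relative to small plane = (-81.214, -20.249) − (-267.700, 0.000) = (186.486, -20.249) km/h.
Bearing = atan2(186.49, -20.25) = 96.20° clockwise from north.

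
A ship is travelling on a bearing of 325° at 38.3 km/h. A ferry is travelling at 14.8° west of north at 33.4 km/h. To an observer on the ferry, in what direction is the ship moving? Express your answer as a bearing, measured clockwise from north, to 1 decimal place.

Taking east as x and north as y: ship velocity = (-21.968, 31.374) km/h; ferry velocity = (-8.532, 32.292) km/h.
Velocity of ship relative to ferry = (-21.968, 31.374) − (-8.532, 32.292) = (-13.436, -0.918) km/h.
Bearing = atan2(-13.44, -0.92) = 266.09° clockwise from north.

266.1°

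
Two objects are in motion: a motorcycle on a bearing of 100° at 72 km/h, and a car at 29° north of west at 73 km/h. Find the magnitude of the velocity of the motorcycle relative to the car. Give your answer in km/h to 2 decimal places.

Taking east as x and north as y: motorcycle velocity = (70.906, -12.503) km/h; car velocity = (-63.847, 35.391) km/h.
Velocity of motorcycle relative to car = (70.906, -12.503) − (-63.847, 35.391) = (134.753, -47.894) km/h.
Magnitude = |(134.753, -47.894)| = 143.012 km/h.

143.01 km/h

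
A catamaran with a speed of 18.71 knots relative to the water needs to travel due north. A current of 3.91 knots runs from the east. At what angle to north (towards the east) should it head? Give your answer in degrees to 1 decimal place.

The current pushes perpendicular to the desired track; the heading must have a component into the current equal to 3.91 knots: 18.71 sin θ = 3.91.
sin θ = 0.2090, so θ = 12.063°.

12.1°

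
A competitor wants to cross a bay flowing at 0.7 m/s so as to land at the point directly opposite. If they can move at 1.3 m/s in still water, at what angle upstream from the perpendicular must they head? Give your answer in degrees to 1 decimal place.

To cancel the current, the upstream component of the competitor's velocity must equal the flow: 1.3 sin θ = 0.7.
sin θ = 0.7 / 1.3 = 0.5385.
θ = arcsin(0.5385) = 32.579°.

32.6°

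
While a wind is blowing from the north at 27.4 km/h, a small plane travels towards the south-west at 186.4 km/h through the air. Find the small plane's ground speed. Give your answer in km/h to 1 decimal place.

206.7 km/h

Taking east as x and north as y: velocity relative to the air = (-131.805, -131.805) km/h; the air relative to ground = (0.000, -27.400) km/h.
Velocity relative to ground = (-131.805, -131.805) + (0.000, -27.400) = (-131.805, -159.205) km/h.
Speed = |(-131.805, -159.205)| = 206.685 km/h.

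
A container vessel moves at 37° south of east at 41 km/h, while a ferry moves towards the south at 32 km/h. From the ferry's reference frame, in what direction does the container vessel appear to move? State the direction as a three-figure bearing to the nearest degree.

Taking east as x and north as y: container vessel velocity = (32.744, -24.674) km/h; ferry velocity = (0.000, -32.000) km/h.
Velocity of container vessel relative to ferry = (32.744, -24.674) − (0.000, -32.000) = (32.744, 7.326) km/h.
Bearing = atan2(32.74, 7.33) = 77.39° clockwise from north.

077°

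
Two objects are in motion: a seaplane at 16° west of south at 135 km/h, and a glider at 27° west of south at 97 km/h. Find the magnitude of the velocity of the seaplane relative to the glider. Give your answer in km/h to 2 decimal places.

43.88 km/h

Taking east as x and north as y: seaplane velocity = (-37.211, -129.770) km/h; glider velocity = (-44.037, -86.428) km/h.
Velocity of seaplane relative to glider = (-37.211, -129.770) − (-44.037, -86.428) = (6.826, -43.343) km/h.
Magnitude = |(6.826, -43.343)| = 43.877 km/h.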